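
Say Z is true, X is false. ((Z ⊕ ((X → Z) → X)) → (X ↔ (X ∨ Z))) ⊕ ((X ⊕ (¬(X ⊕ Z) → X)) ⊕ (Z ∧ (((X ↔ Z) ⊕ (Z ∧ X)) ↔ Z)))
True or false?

True

X → Z = False → True = True
(X → Z) → X = True → False = False
Z ⊕ ((X → Z) → X) = True ⊕ False = True
X ∨ Z = False ∨ True = True
X ↔ (X ∨ Z) = False ↔ True = False
(Z ⊕ ((X → Z) → X)) → (X ↔ (X ∨ Z)) = True → False = False
X ⊕ Z = False ⊕ True = True
¬(X ⊕ Z) = ¬True = False
¬(X ⊕ Z) → X = False → False = True
X ⊕ (¬(X ⊕ Z) → X) = False ⊕ True = True
X ↔ Z = False ↔ True = False
Z ∧ X = True ∧ False = False
(X ↔ Z) ⊕ (Z ∧ X) = False ⊕ False = False
((X ↔ Z) ⊕ (Z ∧ X)) ↔ Z = False ↔ True = False
Z ∧ (((X ↔ Z) ⊕ (Z ∧ X)) ↔ Z) = True ∧ False = False
(X ⊕ (¬(X ⊕ Z) → X)) ⊕ (Z ∧ (((X ↔ Z) ⊕ (Z ∧ X)) ↔ Z)) = True ⊕ False = True
((Z ⊕ ((X → Z) → X)) → (X ↔ (X ∨ Z))) ⊕ ((X ⊕ (¬(X ⊕ Z) → X)) ⊕ (Z ∧ (((X ↔ Z) ⊕ (Z ∧ X)) ↔ Z))) = False ⊕ True = True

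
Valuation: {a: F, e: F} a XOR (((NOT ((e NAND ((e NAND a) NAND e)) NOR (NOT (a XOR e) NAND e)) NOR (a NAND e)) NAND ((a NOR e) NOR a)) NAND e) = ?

T

e NAND a = F NAND F = T
(e NAND a) NAND e = T NAND F = T
e NAND ((e NAND a) NAND e) = F NAND T = T
a XOR e = F XOR F = F
NOT (a XOR e) = NOT F = T
NOT (a XOR e) NAND e = T NAND F = T
(e NAND ((e NAND a) NAND e)) NOR (NOT (a XOR e) NAND e) = T NOR T = F
NOT ((e NAND ((e NAND a) NAND e)) NOR (NOT (a XOR e) NAND e)) = NOT F = T
a NAND e = F NAND F = T
NOT ((e NAND ((e NAND a) NAND e)) NOR (NOT (a XOR e) NAND e)) NOR (a NAND e) = T NOR T = F
a NOR e = F NOR F = T
(a NOR e) NOR a = T NOR F = F
(NOT ((e NAND ((e NAND a) NAND e)) NOR (NOT (a XOR e) NAND e)) NOR (a NAND e)) NAND ((a NOR e) NOR a) = F NAND F = T
((NOT ((e NAND ((e NAND a) NAND e)) NOR (NOT (a XOR e) NAND e)) NOR (a NAND e)) NAND ((a NOR e) NOR a)) NAND e = T NAND F = T
a XOR (((NOT ((e NAND ((e NAND a) NAND e)) NOR (NOT (a XOR e) NAND e)) NOR (a NAND e)) NAND ((a NOR e) NOR a)) NAND e) = F XOR T = T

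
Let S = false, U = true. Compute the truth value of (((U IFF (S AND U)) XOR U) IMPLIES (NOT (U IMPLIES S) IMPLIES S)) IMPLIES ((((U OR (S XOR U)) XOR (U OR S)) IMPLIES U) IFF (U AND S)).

true

Substituting S=false, U=true:
S AND U = false AND true = false
U IFF (S AND U) = true IFF false = false
(U IFF (S AND U)) XOR U = false XOR true = true
U IMPLIES S = true IMPLIES false = false
NOT (U IMPLIES S) = NOT false = true
NOT (U IMPLIES S) IMPLIES S = true IMPLIES false = false
((U IFF (S AND U)) XOR U) IMPLIES (NOT (U IMPLIES S) IMPLIES S) = true IMPLIES false = false
S XOR U = false XOR true = true
U OR (S XOR U) = true OR true = true
U OR S = true OR false = true
(U OR (S XOR U)) XOR (U OR S) = true XOR true = false
((U OR (S XOR U)) XOR (U OR S)) IMPLIES U = false IMPLIES true = true
U AND S = true AND false = false
(((U OR (S XOR U)) XOR (U OR S)) IMPLIES U) IFF (U AND S) = true IFF false = false
(((U IFF (S AND U)) XOR U) IMPLIES (NOT (U IMPLIES S) IMPLIES S)) IMPLIES ((((U OR (S XOR U)) XOR (U OR S)) IMPLIES U) IFF (U AND S)) = false IMPLIES false = true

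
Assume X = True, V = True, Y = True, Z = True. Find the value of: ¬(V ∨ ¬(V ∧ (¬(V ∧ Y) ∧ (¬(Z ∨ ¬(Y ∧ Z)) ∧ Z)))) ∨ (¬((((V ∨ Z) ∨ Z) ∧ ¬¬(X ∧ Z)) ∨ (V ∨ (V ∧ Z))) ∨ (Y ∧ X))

V ∧ Y = True ∧ True = True
¬(V ∧ Y) = ¬True = False
Y ∧ Z = True ∧ True = True
¬(Y ∧ Z) = ¬True = False
Z ∨ ¬(Y ∧ Z) = True ∨ False = True
¬(Z ∨ ¬(Y ∧ Z)) = ¬True = False
¬(Z ∨ ¬(Y ∧ Z)) ∧ Z = False ∧ True = False
¬(V ∧ Y) ∧ (¬(Z ∨ ¬(Y ∧ Z)) ∧ Z) = False ∧ False = False
V ∧ (¬(V ∧ Y) ∧ (¬(Z ∨ ¬(Y ∧ Z)) ∧ Z)) = True ∧ False = False
¬(V ∧ (¬(V ∧ Y) ∧ (¬(Z ∨ ¬(Y ∧ Z)) ∧ Z))) = ¬False = True
V ∨ ¬(V ∧ (¬(V ∧ Y) ∧ (¬(Z ∨ ¬(Y ∧ Z)) ∧ Z))) = True ∨ True = True
¬(V ∨ ¬(V ∧ (¬(V ∧ Y) ∧ (¬(Z ∨ ¬(Y ∧ Z)) ∧ Z)))) = ¬True = False
V ∨ Z = True ∨ True = True
(V ∨ Z) ∨ Z = True ∨ True = True
X ∧ Z = True ∧ True = True
¬(X ∧ Z) = ¬True = False
¬¬(X ∧ Z) = ¬False = True
((V ∨ Z) ∨ Z) ∧ ¬¬(X ∧ Z) = True ∧ True = True
V ∧ Z = True ∧ True = True
V ∨ (V ∧ Z) = True ∨ True = True
(((V ∨ Z) ∨ Z) ∧ ¬¬(X ∧ Z)) ∨ (V ∨ (V ∧ Z)) = True ∨ True = True
¬((((V ∨ Z) ∨ Z) ∧ ¬¬(X ∧ Z)) ∨ (V ∨ (V ∧ Z))) = ¬True = False
Y ∧ X = True ∧ True = True
¬((((V ∨ Z) ∨ Z) ∧ ¬¬(X ∧ Z)) ∨ (V ∨ (V ∧ Z))) ∨ (Y ∧ X) = False ∨ True = True
¬(V ∨ ¬(V ∧ (¬(V ∧ Y) ∧ (¬(Z ∨ ¬(Y ∧ Z)) ∧ Z)))) ∨ (¬((((V ∨ Z) ∨ Z) ∧ ¬¬(X ∧ Z)) ∨ (V ∨ (V ∧ Z))) ∨ (Y ∧ X)) = False ∨ True = True

True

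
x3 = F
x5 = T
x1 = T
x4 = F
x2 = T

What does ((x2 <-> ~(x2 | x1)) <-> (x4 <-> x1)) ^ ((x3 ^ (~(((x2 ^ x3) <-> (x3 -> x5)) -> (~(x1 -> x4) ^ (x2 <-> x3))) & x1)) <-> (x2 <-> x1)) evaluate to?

Substituting x3=F, x5=T, x1=T, x4=F, x2=T:
x2 | x1 = T | T = T
~(x2 | x1) = ~T = F
x2 <-> ~(x2 | x1) = T <-> F = F
x4 <-> x1 = F <-> T = F
(x2 <-> ~(x2 | x1)) <-> (x4 <-> x1) = F <-> F = T
x2 ^ x3 = T ^ F = T
x3 -> x5 = F -> T = T
(x2 ^ x3) <-> (x3 -> x5) = T <-> T = T
x1 -> x4 = T -> F = F
~(x1 -> x4) = ~F = T
x2 <-> x3 = T <-> F = F
~(x1 -> x4) ^ (x2 <-> x3) = T ^ F = T
((x2 ^ x3) <-> (x3 -> x5)) -> (~(x1 -> x4) ^ (x2 <-> x3)) = T -> T = T
~(((x2 ^ x3) <-> (x3 -> x5)) -> (~(x1 -> x4) ^ (x2 <-> x3))) = ~T = F
~(((x2 ^ x3) <-> (x3 -> x5)) -> (~(x1 -> x4) ^ (x2 <-> x3))) & x1 = F & T = F
x3 ^ (~(((x2 ^ x3) <-> (x3 -> x5)) -> (~(x1 -> x4) ^ (x2 <-> x3))) & x1) = F ^ F = F
x2 <-> x1 = T <-> T = T
(x3 ^ (~(((x2 ^ x3) <-> (x3 -> x5)) -> (~(x1 -> x4) ^ (x2 <-> x3))) & x1)) <-> (x2 <-> x1) = F <-> T = F
((x2 <-> ~(x2 | x1)) <-> (x4 <-> x1)) ^ ((x3 ^ (~(((x2 ^ x3) <-> (x3 -> x5)) -> (~(x1 -> x4) ^ (x2 <-> x3))) & x1)) <-> (x2 <-> x1)) = T ^ F = T

T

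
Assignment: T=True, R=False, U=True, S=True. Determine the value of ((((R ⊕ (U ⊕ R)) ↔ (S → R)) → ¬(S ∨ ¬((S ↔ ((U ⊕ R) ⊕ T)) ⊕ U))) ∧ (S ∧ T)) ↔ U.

True

Substituting T=True, R=False, U=True, S=True:
U ⊕ R = True ⊕ False = True
R ⊕ (U ⊕ R) = False ⊕ True = True
S → R = True → False = False
(R ⊕ (U ⊕ R)) ↔ (S → R) = True ↔ False = False
U ⊕ R = True ⊕ False = True
(U ⊕ R) ⊕ T = True ⊕ True = False
S ↔ ((U ⊕ R) ⊕ T) = True ↔ False = False
(S ↔ ((U ⊕ R) ⊕ T)) ⊕ U = False ⊕ True = True
¬((S ↔ ((U ⊕ R) ⊕ T)) ⊕ U) = ¬True = False
S ∨ ¬((S ↔ ((U ⊕ R) ⊕ T)) ⊕ U) = True ∨ False = True
¬(S ∨ ¬((S ↔ ((U ⊕ R) ⊕ T)) ⊕ U)) = ¬True = False
((R ⊕ (U ⊕ R)) ↔ (S → R)) → ¬(S ∨ ¬((S ↔ ((U ⊕ R) ⊕ T)) ⊕ U)) = False → False = True
S ∧ T = True ∧ True = True
(((R ⊕ (U ⊕ R)) ↔ (S → R)) → ¬(S ∨ ¬((S ↔ ((U ⊕ R) ⊕ T)) ⊕ U))) ∧ (S ∧ T) = True ∧ True = True
((((R ⊕ (U ⊕ R)) ↔ (S → R)) → ¬(S ∨ ¬((S ↔ ((U ⊕ R) ⊕ T)) ⊕ U))) ∧ (S ∧ T)) ↔ U = True ↔ True = True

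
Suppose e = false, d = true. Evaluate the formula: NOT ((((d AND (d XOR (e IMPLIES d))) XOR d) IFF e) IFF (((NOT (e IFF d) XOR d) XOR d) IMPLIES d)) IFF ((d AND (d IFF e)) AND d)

Substituting e=false, d=true:
e IMPLIES d = false IMPLIES true = true
d XOR (e IMPLIES d) = true XOR true = false
d AND (d XOR (e IMPLIES d)) = true AND false = false
(d AND (d XOR (e IMPLIES d))) XOR d = false XOR true = true
((d AND (d XOR (e IMPLIES d))) XOR d) IFF e = true IFF false = false
e IFF d = false IFF true = false
NOT (e IFF d) = NOT false = true
NOT (e IFF d) XOR d = true XOR true = false
(NOT (e IFF d) XOR d) XOR d = false XOR true = true
((NOT (e IFF d) XOR d) XOR d) IMPLIES d = true IMPLIES true = true
(((d AND (d XOR (e IMPLIES d))) XOR d) IFF e) IFF (((NOT (e IFF d) XOR d) XOR d) IMPLIES d) = false IFF true = false
NOT ((((d AND (d XOR (e IMPLIES d))) XOR d) IFF e) IFF (((NOT (e IFF d) XOR d) XOR d) IMPLIES d)) = NOT false = true
d IFF e = true IFF false = false
d AND (d IFF e) = true AND false = false
(d AND (d IFF e)) AND d = false AND true = false
NOT ((((d AND (d XOR (e IMPLIES d))) XOR d) IFF e) IFF (((NOT (e IFF d) XOR d) XOR d) IMPLIES d)) IFF ((d AND (d IFF e)) AND d) = true IFF false = false

false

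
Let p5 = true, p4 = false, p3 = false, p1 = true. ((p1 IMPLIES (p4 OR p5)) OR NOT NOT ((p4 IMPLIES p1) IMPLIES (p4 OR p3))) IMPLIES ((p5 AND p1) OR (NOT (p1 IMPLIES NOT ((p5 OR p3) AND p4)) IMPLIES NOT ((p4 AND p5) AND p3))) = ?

true

p4 OR p5 = false OR true = true
p1 IMPLIES (p4 OR p5) = true IMPLIES true = true
p4 IMPLIES p1 = false IMPLIES true = true
p4 OR p3 = false OR false = false
(p4 IMPLIES p1) IMPLIES (p4 OR p3) = true IMPLIES false = false
NOT ((p4 IMPLIES p1) IMPLIES (p4 OR p3)) = NOT false = true
NOT NOT ((p4 IMPLIES p1) IMPLIES (p4 OR p3)) = NOT true = false
(p1 IMPLIES (p4 OR p5)) OR NOT NOT ((p4 IMPLIES p1) IMPLIES (p4 OR p3)) = true OR false = true
p5 AND p1 = true AND true = true
p5 OR p3 = true OR false = true
(p5 OR p3) AND p4 = true AND false = false
NOT ((p5 OR p3) AND p4) = NOT false = true
p1 IMPLIES NOT ((p5 OR p3) AND p4) = true IMPLIES true = true
NOT (p1 IMPLIES NOT ((p5 OR p3) AND p4)) = NOT true = false
p4 AND p5 = false AND true = false
(p4 AND p5) AND p3 = false AND false = false
NOT ((p4 AND p5) AND p3) = NOT false = true
NOT (p1 IMPLIES NOT ((p5 OR p3) AND p4)) IMPLIES NOT ((p4 AND p5) AND p3) = false IMPLIES true = true
(p5 AND p1) OR (NOT (p1 IMPLIES NOT ((p5 OR p3) AND p4)) IMPLIES NOT ((p4 AND p5) AND p3)) = true OR true = true
((p1 IMPLIES (p4 OR p5)) OR NOT NOT ((p4 IMPLIES p1) IMPLIES (p4 OR p3))) IMPLIES ((p5 AND p1) OR (NOT (p1 IMPLIES NOT ((p5 OR p3) AND p4)) IMPLIES NOT ((p4 AND p5) AND p3))) = true IMPLIES true = true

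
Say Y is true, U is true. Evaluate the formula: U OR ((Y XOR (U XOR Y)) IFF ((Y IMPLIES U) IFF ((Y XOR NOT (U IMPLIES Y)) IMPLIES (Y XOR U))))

True

Substituting Y=True, U=True:
U XOR Y = True XOR True = False
Y XOR (U XOR Y) = True XOR False = True
Y IMPLIES U = True IMPLIES True = True
U IMPLIES Y = True IMPLIES True = True
NOT (U IMPLIES Y) = NOT True = False
Y XOR NOT (U IMPLIES Y) = True XOR False = True
Y XOR U = True XOR True = False
(Y XOR NOT (U IMPLIES Y)) IMPLIES (Y XOR U) = True IMPLIES False = False
(Y IMPLIES U) IFF ((Y XOR NOT (U IMPLIES Y)) IMPLIES (Y XOR U)) = True IFF False = False
(Y XOR (U XOR Y)) IFF ((Y IMPLIES U) IFF ((Y XOR NOT (U IMPLIES Y)) IMPLIES (Y XOR U))) = True IFF False = False
U OR ((Y XOR (U XOR Y)) IFF ((Y IMPLIES U) IFF ((Y XOR NOT (U IMPLIES Y)) IMPLIES (Y XOR U)))) = True OR False = True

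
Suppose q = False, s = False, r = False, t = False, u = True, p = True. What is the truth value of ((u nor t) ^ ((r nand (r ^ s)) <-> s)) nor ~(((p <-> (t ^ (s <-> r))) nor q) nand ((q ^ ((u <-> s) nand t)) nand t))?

True

u nor t = True nor False = False
r ^ s = False ^ False = False
r nand (r ^ s) = False nand False = True
(r nand (r ^ s)) <-> s = True <-> False = False
(u nor t) ^ ((r nand (r ^ s)) <-> s) = False ^ False = False
s <-> r = False <-> False = True
t ^ (s <-> r) = False ^ True = True
p <-> (t ^ (s <-> r)) = True <-> True = True
(p <-> (t ^ (s <-> r))) nor q = True nor False = False
u <-> s = True <-> False = False
(u <-> s) nand t = False nand False = True
q ^ ((u <-> s) nand t) = False ^ True = True
(q ^ ((u <-> s) nand t)) nand t = True nand False = True
((p <-> (t ^ (s <-> r))) nor q) nand ((q ^ ((u <-> s) nand t)) nand t) = False nand True = True
~(((p <-> (t ^ (s <-> r))) nor q) nand ((q ^ ((u <-> s) nand t)) nand t)) = ~True = False
((u nor t) ^ ((r nand (r ^ s)) <-> s)) nor ~(((p <-> (t ^ (s <-> r))) nor q) nand ((q ^ ((u <-> s) nand t)) nand t)) = False nor False = True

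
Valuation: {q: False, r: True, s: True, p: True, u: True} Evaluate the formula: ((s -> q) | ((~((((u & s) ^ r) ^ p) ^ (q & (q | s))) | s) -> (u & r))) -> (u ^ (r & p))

False

s -> q = True -> False = False
u & s = True & True = True
(u & s) ^ r = True ^ True = False
((u & s) ^ r) ^ p = False ^ True = True
q | s = False | True = True
q & (q | s) = False & True = False
(((u & s) ^ r) ^ p) ^ (q & (q | s)) = True ^ False = True
~((((u & s) ^ r) ^ p) ^ (q & (q | s))) = ~True = False
~((((u & s) ^ r) ^ p) ^ (q & (q | s))) | s = False | True = True
u & r = True & True = True
(~((((u & s) ^ r) ^ p) ^ (q & (q | s))) | s) -> (u & r) = True -> True = True
(s -> q) | ((~((((u & s) ^ r) ^ p) ^ (q & (q | s))) | s) -> (u & r)) = False | True = True
r & p = True & True = True
u ^ (r & p) = True ^ True = False
((s -> q) | ((~((((u & s) ^ r) ^ p) ^ (q & (q | s))) | s) -> (u & r))) -> (u ^ (r & p)) = True -> False = False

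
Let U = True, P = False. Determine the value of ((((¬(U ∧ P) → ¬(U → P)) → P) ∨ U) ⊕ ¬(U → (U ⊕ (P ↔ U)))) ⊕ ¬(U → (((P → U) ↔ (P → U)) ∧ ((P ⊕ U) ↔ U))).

True

U ∧ P = True ∧ False = False
¬(U ∧ P) = ¬False = True
U → P = True → False = False
¬(U → P) = ¬False = True
¬(U ∧ P) → ¬(U → P) = True → True = True
(¬(U ∧ P) → ¬(U → P)) → P = True → False = False
((¬(U ∧ P) → ¬(U → P)) → P) ∨ U = False ∨ True = True
P ↔ U = False ↔ True = False
U ⊕ (P ↔ U) = True ⊕ False = True
U → (U ⊕ (P ↔ U)) = True → True = True
¬(U → (U ⊕ (P ↔ U))) = ¬True = False
(((¬(U ∧ P) → ¬(U → P)) → P) ∨ U) ⊕ ¬(U → (U ⊕ (P ↔ U))) = True ⊕ False = True
P → U = False → True = True
P → U = False → True = True
(P → U) ↔ (P → U) = True ↔ True = True
P ⊕ U = False ⊕ True = True
(P ⊕ U) ↔ U = True ↔ True = True
((P → U) ↔ (P → U)) ∧ ((P ⊕ U) ↔ U) = True ∧ True = True
U → (((P → U) ↔ (P → U)) ∧ ((P ⊕ U) ↔ U)) = True → True = True
¬(U → (((P → U) ↔ (P → U)) ∧ ((P ⊕ U) ↔ U))) = ¬True = False
((((¬(U ∧ P) → ¬(U → P)) → P) ∨ U) ⊕ ¬(U → (U ⊕ (P ↔ U)))) ⊕ ¬(U → (((P → U) ↔ (P → U)) ∧ ((P ⊕ U) ↔ U))) = True ⊕ False = True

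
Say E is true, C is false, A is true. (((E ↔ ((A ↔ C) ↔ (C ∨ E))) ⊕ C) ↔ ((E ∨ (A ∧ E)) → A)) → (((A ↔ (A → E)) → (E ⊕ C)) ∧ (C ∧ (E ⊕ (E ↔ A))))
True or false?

True

A ↔ C = True ↔ False = False
C ∨ E = False ∨ True = True
(A ↔ C) ↔ (C ∨ E) = False ↔ True = False
E ↔ ((A ↔ C) ↔ (C ∨ E)) = True ↔ False = False
(E ↔ ((A ↔ C) ↔ (C ∨ E))) ⊕ C = False ⊕ False = False
A ∧ E = True ∧ True = True
E ∨ (A ∧ E) = True ∨ True = True
(E ∨ (A ∧ E)) → A = True → True = True
((E ↔ ((A ↔ C) ↔ (C ∨ E))) ⊕ C) ↔ ((E ∨ (A ∧ E)) → A) = False ↔ True = False
A → E = True → True = True
A ↔ (A → E) = True ↔ True = True
E ⊕ C = True ⊕ False = True
(A ↔ (A → E)) → (E ⊕ C) = True → True = True
E ↔ A = True ↔ True = True
E ⊕ (E ↔ A) = True ⊕ True = False
C ∧ (E ⊕ (E ↔ A)) = False ∧ False = False
((A ↔ (A → E)) → (E ⊕ C)) ∧ (C ∧ (E ⊕ (E ↔ A))) = True ∧ False = False
(((E ↔ ((A ↔ C) ↔ (C ∨ E))) ⊕ C) ↔ ((E ∨ (A ∧ E)) → A)) → (((A ↔ (A → E)) → (E ⊕ C)) ∧ (C ∧ (E ⊕ (E ↔ A)))) = False → False = True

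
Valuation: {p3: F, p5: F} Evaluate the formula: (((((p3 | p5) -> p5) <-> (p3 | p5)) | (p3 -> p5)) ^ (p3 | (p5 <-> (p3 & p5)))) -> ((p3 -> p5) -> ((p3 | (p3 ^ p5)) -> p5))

p3 | p5 = F | F = F
(p3 | p5) -> p5 = F -> F = T
p3 | p5 = F | F = F
((p3 | p5) -> p5) <-> (p3 | p5) = T <-> F = F
p3 -> p5 = F -> F = T
(((p3 | p5) -> p5) <-> (p3 | p5)) | (p3 -> p5) = F | T = T
p3 & p5 = F & F = F
p5 <-> (p3 & p5) = F <-> F = T
p3 | (p5 <-> (p3 & p5)) = F | T = T
((((p3 | p5) -> p5) <-> (p3 | p5)) | (p3 -> p5)) ^ (p3 | (p5 <-> (p3 & p5))) = T ^ T = F
p3 -> p5 = F -> F = T
p3 ^ p5 = F ^ F = F
p3 | (p3 ^ p5) = F | F = F
(p3 | (p3 ^ p5)) -> p5 = F -> F = T
(p3 -> p5) -> ((p3 | (p3 ^ p5)) -> p5) = T -> T = T
(((((p3 | p5) -> p5) <-> (p3 | p5)) | (p3 -> p5)) ^ (p3 | (p5 <-> (p3 & p5)))) -> ((p3 -> p5) -> ((p3 | (p3 ^ p5)) -> p5)) = F -> T = T

T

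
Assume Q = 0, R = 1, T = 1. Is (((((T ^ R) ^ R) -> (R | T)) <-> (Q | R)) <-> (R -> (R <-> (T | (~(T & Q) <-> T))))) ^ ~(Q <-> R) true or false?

Substituting Q=0, R=1, T=1:
T ^ R = 1 ^ 1 = 0
(T ^ R) ^ R = 0 ^ 1 = 1
R | T = 1 | 1 = 1
((T ^ R) ^ R) -> (R | T) = 1 -> 1 = 1
Q | R = 0 | 1 = 1
(((T ^ R) ^ R) -> (R | T)) <-> (Q | R) = 1 <-> 1 = 1
T & Q = 1 & 0 = 0
~(T & Q) = ~0 = 1
~(T & Q) <-> T = 1 <-> 1 = 1
T | (~(T & Q) <-> T) = 1 | 1 = 1
R <-> (T | (~(T & Q) <-> T)) = 1 <-> 1 = 1
R -> (R <-> (T | (~(T & Q) <-> T))) = 1 -> 1 = 1
((((T ^ R) ^ R) -> (R | T)) <-> (Q | R)) <-> (R -> (R <-> (T | (~(T & Q) <-> T)))) = 1 <-> 1 = 1
Q <-> R = 0 <-> 1 = 0
~(Q <-> R) = ~0 = 1
(((((T ^ R) ^ R) -> (R | T)) <-> (Q | R)) <-> (R -> (R <-> (T | (~(T & Q) <-> T))))) ^ ~(Q <-> R) = 1 ^ 1 = 0

0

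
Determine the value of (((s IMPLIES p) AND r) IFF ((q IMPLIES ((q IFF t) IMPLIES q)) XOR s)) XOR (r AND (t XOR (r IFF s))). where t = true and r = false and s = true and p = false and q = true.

true

s IMPLIES p = true IMPLIES false = false
(s IMPLIES p) AND r = false AND false = false
q IFF t = true IFF true = true
(q IFF t) IMPLIES q = true IMPLIES true = true
q IMPLIES ((q IFF t) IMPLIES q) = true IMPLIES true = true
(q IMPLIES ((q IFF t) IMPLIES q)) XOR s = true XOR true = false
((s IMPLIES p) AND r) IFF ((q IMPLIES ((q IFF t) IMPLIES q)) XOR s) = false IFF false = true
r IFF s = false IFF true = false
t XOR (r IFF s) = true XOR false = true
r AND (t XOR (r IFF s)) = false AND true = false
(((s IMPLIES p) AND r) IFF ((q IMPLIES ((q IFF t) IMPLIES q)) XOR s)) XOR (r AND (t XOR (r IFF s))) = true XOR false = true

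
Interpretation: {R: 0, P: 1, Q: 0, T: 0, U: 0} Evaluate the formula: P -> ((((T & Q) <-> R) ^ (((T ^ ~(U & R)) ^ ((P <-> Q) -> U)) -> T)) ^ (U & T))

T & Q = 0 & 0 = 0
(T & Q) <-> R = 0 <-> 0 = 1
U & R = 0 & 0 = 0
~(U & R) = ~0 = 1
T ^ ~(U & R) = 0 ^ 1 = 1
P <-> Q = 1 <-> 0 = 0
(P <-> Q) -> U = 0 -> 0 = 1
(T ^ ~(U & R)) ^ ((P <-> Q) -> U) = 1 ^ 1 = 0
((T ^ ~(U & R)) ^ ((P <-> Q) -> U)) -> T = 0 -> 0 = 1
((T & Q) <-> R) ^ (((T ^ ~(U & R)) ^ ((P <-> Q) -> U)) -> T) = 1 ^ 1 = 0
U & T = 0 & 0 = 0
(((T & Q) <-> R) ^ (((T ^ ~(U & R)) ^ ((P <-> Q) -> U)) -> T)) ^ (U & T) = 0 ^ 0 = 0
P -> ((((T & Q) <-> R) ^ (((T ^ ~(U & R)) ^ ((P <-> Q) -> U)) -> T)) ^ (U & T)) = 1 -> 0 = 0

0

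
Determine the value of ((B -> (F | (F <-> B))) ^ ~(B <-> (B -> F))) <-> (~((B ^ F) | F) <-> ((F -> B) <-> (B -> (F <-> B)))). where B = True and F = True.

False

F <-> B = True <-> True = True
F | (F <-> B) = True | True = True
B -> (F | (F <-> B)) = True -> True = True
B -> F = True -> True = True
B <-> (B -> F) = True <-> True = True
~(B <-> (B -> F)) = ~True = False
(B -> (F | (F <-> B))) ^ ~(B <-> (B -> F)) = True ^ False = True
B ^ F = True ^ True = False
(B ^ F) | F = False | True = True
~((B ^ F) | F) = ~True = False
F -> B = True -> True = True
F <-> B = True <-> True = True
B -> (F <-> B) = True -> True = True
(F -> B) <-> (B -> (F <-> B)) = True <-> True = True
~((B ^ F) | F) <-> ((F -> B) <-> (B -> (F <-> B))) = False <-> True = False
((B -> (F | (F <-> B))) ^ ~(B <-> (B -> F))) <-> (~((B ^ F) | F) <-> ((F -> B) <-> (B -> (F <-> B)))) = True <-> False = False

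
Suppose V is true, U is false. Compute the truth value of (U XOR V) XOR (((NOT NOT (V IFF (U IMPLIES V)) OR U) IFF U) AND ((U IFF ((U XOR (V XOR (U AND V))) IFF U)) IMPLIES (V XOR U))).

Substituting V=true, U=false:
U XOR V = false XOR true = true
U IMPLIES V = false IMPLIES true = true
V IFF (U IMPLIES V) = true IFF true = true
NOT (V IFF (U IMPLIES V)) = NOT true = false
NOT NOT (V IFF (U IMPLIES V)) = NOT false = true
NOT NOT (V IFF (U IMPLIES V)) OR U = true OR false = true
(NOT NOT (V IFF (U IMPLIES V)) OR U) IFF U = true IFF false = false
U AND V = false AND true = false
V XOR (U AND V) = true XOR false = true
U XOR (V XOR (U AND V)) = false XOR true = true
(U XOR (V XOR (U AND V))) IFF U = true IFF false = false
U IFF ((U XOR (V XOR (U AND V))) IFF U) = false IFF false = true
V XOR U = true XOR false = true
(U IFF ((U XOR (V XOR (U AND V))) IFF U)) IMPLIES (V XOR U) = true IMPLIES true = true
((NOT NOT (V IFF (U IMPLIES V)) OR U) IFF U) AND ((U IFF ((U XOR (V XOR (U AND V))) IFF U)) IMPLIES (V XOR U)) = false AND true = false
(U XOR V) XOR (((NOT NOT (V IFF (U IMPLIES V)) OR U) IFF U) AND ((U IFF ((U XOR (V XOR (U AND V))) IFF U)) IMPLIES (V XOR U))) = true XOR false = true

true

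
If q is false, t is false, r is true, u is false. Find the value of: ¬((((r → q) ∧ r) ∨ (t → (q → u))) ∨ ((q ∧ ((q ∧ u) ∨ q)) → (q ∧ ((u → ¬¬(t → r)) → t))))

F

Substituting q=F, t=F, r=T, u=F:
r → q = T → F = F
(r → q) ∧ r = F ∧ T = F
q → u = F → F = T
t → (q → u) = F → T = T
((r → q) ∧ r) ∨ (t → (q → u)) = F ∨ T = T
q ∧ u = F ∧ F = F
(q ∧ u) ∨ q = F ∨ F = F
q ∧ ((q ∧ u) ∨ q) = F ∧ F = F
t → r = F → T = T
¬(t → r) = ¬T = F
¬¬(t → r) = ¬F = T
u → ¬¬(t → r) = F → T = T
(u → ¬¬(t → r)) → t = T → F = F
q ∧ ((u → ¬¬(t → r)) → t) = F ∧ F = F
(q ∧ ((q ∧ u) ∨ q)) → (q ∧ ((u → ¬¬(t → r)) → t)) = F → F = T
(((r → q) ∧ r) ∨ (t → (q → u))) ∨ ((q ∧ ((q ∧ u) ∨ q)) → (q ∧ ((u → ¬¬(t → r)) → t))) = T ∨ T = T
¬((((r → q) ∧ r) ∨ (t → (q → u))) ∨ ((q ∧ ((q ∧ u) ∨ q)) → (q ∧ ((u → ¬¬(t → r)) → t)))) = ¬T = F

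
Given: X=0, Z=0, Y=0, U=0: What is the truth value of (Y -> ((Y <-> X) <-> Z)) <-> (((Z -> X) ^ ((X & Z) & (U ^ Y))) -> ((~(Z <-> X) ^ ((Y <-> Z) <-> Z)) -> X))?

Substituting X=0, Z=0, Y=0, U=0:
Y <-> X = 0 <-> 0 = 1
(Y <-> X) <-> Z = 1 <-> 0 = 0
Y -> ((Y <-> X) <-> Z) = 0 -> 0 = 1
Z -> X = 0 -> 0 = 1
X & Z = 0 & 0 = 0
U ^ Y = 0 ^ 0 = 0
(X & Z) & (U ^ Y) = 0 & 0 = 0
(Z -> X) ^ ((X & Z) & (U ^ Y)) = 1 ^ 0 = 1
Z <-> X = 0 <-> 0 = 1
~(Z <-> X) = ~1 = 0
Y <-> Z = 0 <-> 0 = 1
(Y <-> Z) <-> Z = 1 <-> 0 = 0
~(Z <-> X) ^ ((Y <-> Z) <-> Z) = 0 ^ 0 = 0
(~(Z <-> X) ^ ((Y <-> Z) <-> Z)) -> X = 0 -> 0 = 1
((Z -> X) ^ ((X & Z) & (U ^ Y))) -> ((~(Z <-> X) ^ ((Y <-> Z) <-> Z)) -> X) = 1 -> 1 = 1
(Y -> ((Y <-> X) <-> Z)) <-> (((Z -> X) ^ ((X & Z) & (U ^ Y))) -> ((~(Z <-> X) ^ ((Y <-> Z) <-> Z)) -> X)) = 1 <-> 1 = 1

1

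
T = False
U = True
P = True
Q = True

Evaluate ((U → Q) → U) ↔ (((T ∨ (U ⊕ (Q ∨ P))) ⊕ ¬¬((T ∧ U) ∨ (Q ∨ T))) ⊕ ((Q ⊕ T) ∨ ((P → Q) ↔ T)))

False

Substituting T=False, U=True, P=True, Q=True:
U → Q = True → True = True
(U → Q) → U = True → True = True
Q ∨ P = True ∨ True = True
U ⊕ (Q ∨ P) = True ⊕ True = False
T ∨ (U ⊕ (Q ∨ P)) = False ∨ False = False
T ∧ U = False ∧ True = False
Q ∨ T = True ∨ False = True
(T ∧ U) ∨ (Q ∨ T) = False ∨ True = True
¬((T ∧ U) ∨ (Q ∨ T)) = ¬True = False
¬¬((T ∧ U) ∨ (Q ∨ T)) = ¬False = True
(T ∨ (U ⊕ (Q ∨ P))) ⊕ ¬¬((T ∧ U) ∨ (Q ∨ T)) = False ⊕ True = True
Q ⊕ T = True ⊕ False = True
P → Q = True → True = True
(P → Q) ↔ T = True ↔ False = False
(Q ⊕ T) ∨ ((P → Q) ↔ T) = True ∨ False = True
((T ∨ (U ⊕ (Q ∨ P))) ⊕ ¬¬((T ∧ U) ∨ (Q ∨ T))) ⊕ ((Q ⊕ T) ∨ ((P → Q) ↔ T)) = True ⊕ True = False
((U → Q) → U) ↔ (((T ∨ (U ⊕ (Q ∨ P))) ⊕ ¬¬((T ∧ U) ∨ (Q ∨ T))) ⊕ ((Q ⊕ T) ∨ ((P → Q) ↔ T))) = True ↔ False = False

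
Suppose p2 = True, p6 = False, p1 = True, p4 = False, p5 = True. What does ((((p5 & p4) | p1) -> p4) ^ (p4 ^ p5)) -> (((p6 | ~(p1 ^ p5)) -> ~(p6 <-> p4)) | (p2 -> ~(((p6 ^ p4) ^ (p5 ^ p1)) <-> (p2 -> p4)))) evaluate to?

False

p5 & p4 = True & False = False
(p5 & p4) | p1 = False | True = True
((p5 & p4) | p1) -> p4 = True -> False = False
p4 ^ p5 = False ^ True = True
(((p5 & p4) | p1) -> p4) ^ (p4 ^ p5) = False ^ True = True
p1 ^ p5 = True ^ True = False
~(p1 ^ p5) = ~False = True
p6 | ~(p1 ^ p5) = False | True = True
p6 <-> p4 = False <-> False = True
~(p6 <-> p4) = ~True = False
(p6 | ~(p1 ^ p5)) -> ~(p6 <-> p4) = True -> False = False
p6 ^ p4 = False ^ False = False
p5 ^ p1 = True ^ True = False
(p6 ^ p4) ^ (p5 ^ p1) = False ^ False = False
p2 -> p4 = True -> False = False
((p6 ^ p4) ^ (p5 ^ p1)) <-> (p2 -> p4) = False <-> False = True
~(((p6 ^ p4) ^ (p5 ^ p1)) <-> (p2 -> p4)) = ~True = False
p2 -> ~(((p6 ^ p4) ^ (p5 ^ p1)) <-> (p2 -> p4)) = True -> False = False
((p6 | ~(p1 ^ p5)) -> ~(p6 <-> p4)) | (p2 -> ~(((p6 ^ p4) ^ (p5 ^ p1)) <-> (p2 -> p4))) = False | False = False
((((p5 & p4) | p1) -> p4) ^ (p4 ^ p5)) -> (((p6 | ~(p1 ^ p5)) -> ~(p6 <-> p4)) | (p2 -> ~(((p6 ^ p4) ^ (p5 ^ p1)) <-> (p2 -> p4)))) = True -> False = False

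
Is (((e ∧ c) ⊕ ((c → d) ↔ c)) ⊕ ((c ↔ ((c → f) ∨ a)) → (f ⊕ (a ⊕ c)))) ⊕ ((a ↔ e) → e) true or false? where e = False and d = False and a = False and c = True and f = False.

True

e ∧ c = False ∧ True = False
c → d = True → False = False
(c → d) ↔ c = False ↔ True = False
(e ∧ c) ⊕ ((c → d) ↔ c) = False ⊕ False = False
c → f = True → False = False
(c → f) ∨ a = False ∨ False = False
c ↔ ((c → f) ∨ a) = True ↔ False = False
a ⊕ c = False ⊕ True = True
f ⊕ (a ⊕ c) = False ⊕ True = True
(c ↔ ((c → f) ∨ a)) → (f ⊕ (a ⊕ c)) = False → True = True
((e ∧ c) ⊕ ((c → d) ↔ c)) ⊕ ((c ↔ ((c → f) ∨ a)) → (f ⊕ (a ⊕ c))) = False ⊕ True = True
a ↔ e = False ↔ False = True
(a ↔ e) → e = True → False = False
(((e ∧ c) ⊕ ((c → d) ↔ c)) ⊕ ((c ↔ ((c → f) ∨ a)) → (f ⊕ (a ⊕ c)))) ⊕ ((a ↔ e) → e) = True ⊕ False = True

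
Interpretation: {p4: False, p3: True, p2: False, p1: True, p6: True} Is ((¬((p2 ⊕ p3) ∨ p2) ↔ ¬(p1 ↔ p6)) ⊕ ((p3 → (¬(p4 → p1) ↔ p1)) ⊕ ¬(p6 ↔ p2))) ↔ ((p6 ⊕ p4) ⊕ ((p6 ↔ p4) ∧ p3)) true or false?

False

Substituting p4=False, p3=True, p2=False, p1=True, p6=True:
p2 ⊕ p3 = False ⊕ True = True
(p2 ⊕ p3) ∨ p2 = True ∨ False = True
¬((p2 ⊕ p3) ∨ p2) = ¬True = False
p1 ↔ p6 = True ↔ True = True
¬(p1 ↔ p6) = ¬True = False
¬((p2 ⊕ p3) ∨ p2) ↔ ¬(p1 ↔ p6) = False ↔ False = True
p4 → p1 = False → True = True
¬(p4 → p1) = ¬True = False
¬(p4 → p1) ↔ p1 = False ↔ True = False
p3 → (¬(p4 → p1) ↔ p1) = True → False = False
p6 ↔ p2 = True ↔ False = False
¬(p6 ↔ p2) = ¬False = True
(p3 → (¬(p4 → p1) ↔ p1)) ⊕ ¬(p6 ↔ p2) = False ⊕ True = True
(¬((p2 ⊕ p3) ∨ p2) ↔ ¬(p1 ↔ p6)) ⊕ ((p3 → (¬(p4 → p1) ↔ p1)) ⊕ ¬(p6 ↔ p2)) = True ⊕ True = False
p6 ⊕ p4 = True ⊕ False = True
p6 ↔ p4 = True ↔ False = False
(p6 ↔ p4) ∧ p3 = False ∧ True = False
(p6 ⊕ p4) ⊕ ((p6 ↔ p4) ∧ p3) = True ⊕ False = True
((¬((p2 ⊕ p3) ∨ p2) ↔ ¬(p1 ↔ p6)) ⊕ ((p3 → (¬(p4 → p1) ↔ p1)) ⊕ ¬(p6 ↔ p2))) ↔ ((p6 ⊕ p4) ⊕ ((p6 ↔ p4) ∧ p3)) = False ↔ True = False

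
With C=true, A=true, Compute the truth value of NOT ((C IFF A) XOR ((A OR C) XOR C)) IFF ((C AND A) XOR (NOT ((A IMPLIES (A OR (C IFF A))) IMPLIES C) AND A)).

C IFF A = true IFF true = true
A OR C = true OR true = true
(A OR C) XOR C = true XOR true = false
(C IFF A) XOR ((A OR C) XOR C) = true XOR false = true
NOT ((C IFF A) XOR ((A OR C) XOR C)) = NOT true = false
C AND A = true AND true = true
C IFF A = true IFF true = true
A OR (C IFF A) = true OR true = true
A IMPLIES (A OR (C IFF A)) = true IMPLIES true = true
(A IMPLIES (A OR (C IFF A))) IMPLIES C = true IMPLIES true = true
NOT ((A IMPLIES (A OR (C IFF A))) IMPLIES C) = NOT true = false
NOT ((A IMPLIES (A OR (C IFF A))) IMPLIES C) AND A = false AND true = false
(C AND A) XOR (NOT ((A IMPLIES (A OR (C IFF A))) IMPLIES C) AND A) = true XOR false = true
NOT ((C IFF A) XOR ((A OR C) XOR C)) IFF ((C AND A) XOR (NOT ((A IMPLIES (A OR (C IFF A))) IMPLIES C) AND A)) = false IFF true = false

false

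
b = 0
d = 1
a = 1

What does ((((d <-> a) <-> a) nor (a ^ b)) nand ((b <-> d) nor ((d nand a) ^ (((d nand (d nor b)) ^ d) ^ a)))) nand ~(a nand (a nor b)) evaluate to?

d <-> a = 1 <-> 1 = 1
(d <-> a) <-> a = 1 <-> 1 = 1
a ^ b = 1 ^ 0 = 1
((d <-> a) <-> a) nor (a ^ b) = 1 nor 1 = 0
b <-> d = 0 <-> 1 = 0
d nand a = 1 nand 1 = 0
d nor b = 1 nor 0 = 0
d nand (d nor b) = 1 nand 0 = 1
(d nand (d nor b)) ^ d = 1 ^ 1 = 0
((d nand (d nor b)) ^ d) ^ a = 0 ^ 1 = 1
(d nand a) ^ (((d nand (d nor b)) ^ d) ^ a) = 0 ^ 1 = 1
(b <-> d) nor ((d nand a) ^ (((d nand (d nor b)) ^ d) ^ a)) = 0 nor 1 = 0
(((d <-> a) <-> a) nor (a ^ b)) nand ((b <-> d) nor ((d nand a) ^ (((d nand (d nor b)) ^ d) ^ a))) = 0 nand 0 = 1
a nor b = 1 nor 0 = 0
a nand (a nor b) = 1 nand 0 = 1
~(a nand (a nor b)) = ~1 = 0
((((d <-> a) <-> a) nor (a ^ b)) nand ((b <-> d) nor ((d nand a) ^ (((d nand (d nor b)) ^ d) ^ a)))) nand ~(a nand (a nor b)) = 1 nand 0 = 1

1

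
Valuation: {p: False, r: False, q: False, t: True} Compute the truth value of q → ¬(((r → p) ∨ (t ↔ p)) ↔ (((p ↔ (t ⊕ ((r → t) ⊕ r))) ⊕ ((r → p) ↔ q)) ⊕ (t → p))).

True

r → p = False → False = True
t ↔ p = True ↔ False = False
(r → p) ∨ (t ↔ p) = True ∨ False = True
r → t = False → True = True
(r → t) ⊕ r = True ⊕ False = True
t ⊕ ((r → t) ⊕ r) = True ⊕ True = False
p ↔ (t ⊕ ((r → t) ⊕ r)) = False ↔ False = True
r → p = False → False = True
(r → p) ↔ q = True ↔ False = False
(p ↔ (t ⊕ ((r → t) ⊕ r))) ⊕ ((r → p) ↔ q) = True ⊕ False = True
t → p = True → False = False
((p ↔ (t ⊕ ((r → t) ⊕ r))) ⊕ ((r → p) ↔ q)) ⊕ (t → p) = True ⊕ False = True
((r → p) ∨ (t ↔ p)) ↔ (((p ↔ (t ⊕ ((r → t) ⊕ r))) ⊕ ((r → p) ↔ q)) ⊕ (t → p)) = True ↔ True = True
¬(((r → p) ∨ (t ↔ p)) ↔ (((p ↔ (t ⊕ ((r → t) ⊕ r))) ⊕ ((r → p) ↔ q)) ⊕ (t → p))) = ¬True = False
q → ¬(((r → p) ∨ (t ↔ p)) ↔ (((p ↔ (t ⊕ ((r → t) ⊕ r))) ⊕ ((r → p) ↔ q)) ⊕ (t → p))) = False → False = True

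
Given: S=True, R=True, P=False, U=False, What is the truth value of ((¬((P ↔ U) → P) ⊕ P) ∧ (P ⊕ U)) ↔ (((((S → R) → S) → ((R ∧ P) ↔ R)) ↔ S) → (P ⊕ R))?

False

Substituting S=True, R=True, P=False, U=False:
P ↔ U = False ↔ False = True
(P ↔ U) → P = True → False = False
¬((P ↔ U) → P) = ¬False = True
¬((P ↔ U) → P) ⊕ P = True ⊕ False = True
P ⊕ U = False ⊕ False = False
(¬((P ↔ U) → P) ⊕ P) ∧ (P ⊕ U) = True ∧ False = False
S → R = True → True = True
(S → R) → S = True → True = True
R ∧ P = True ∧ False = False
(R ∧ P) ↔ R = False ↔ True = False
((S → R) → S) → ((R ∧ P) ↔ R) = True → False = False
(((S → R) → S) → ((R ∧ P) ↔ R)) ↔ S = False ↔ True = False
P ⊕ R = False ⊕ True = True
((((S → R) → S) → ((R ∧ P) ↔ R)) ↔ S) → (P ⊕ R) = False → True = True
((¬((P ↔ U) → P) ⊕ P) ∧ (P ⊕ U)) ↔ (((((S → R) → S) → ((R ∧ P) ↔ R)) ↔ S) → (P ⊕ R)) = False ↔ True = False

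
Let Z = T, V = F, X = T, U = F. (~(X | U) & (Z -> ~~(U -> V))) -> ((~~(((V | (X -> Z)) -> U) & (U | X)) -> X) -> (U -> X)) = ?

T

X | U = T | F = T
~(X | U) = ~T = F
U -> V = F -> F = T
~(U -> V) = ~T = F
~~(U -> V) = ~F = T
Z -> ~~(U -> V) = T -> T = T
~(X | U) & (Z -> ~~(U -> V)) = F & T = F
X -> Z = T -> T = T
V | (X -> Z) = F | T = T
(V | (X -> Z)) -> U = T -> F = F
U | X = F | T = T
((V | (X -> Z)) -> U) & (U | X) = F & T = F
~(((V | (X -> Z)) -> U) & (U | X)) = ~F = T
~~(((V | (X -> Z)) -> U) & (U | X)) = ~T = F
~~(((V | (X -> Z)) -> U) & (U | X)) -> X = F -> T = T
U -> X = F -> T = T
(~~(((V | (X -> Z)) -> U) & (U | X)) -> X) -> (U -> X) = T -> T = T
(~(X | U) & (Z -> ~~(U -> V))) -> ((~~(((V | (X -> Z)) -> U) & (U | X)) -> X) -> (U -> X)) = F -> T = T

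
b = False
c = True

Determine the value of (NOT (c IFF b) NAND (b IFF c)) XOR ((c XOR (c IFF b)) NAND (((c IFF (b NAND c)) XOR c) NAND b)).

True

c IFF b = True IFF False = False
NOT (c IFF b) = NOT False = True
b IFF c = False IFF True = False
NOT (c IFF b) NAND (b IFF c) = True NAND False = True
c IFF b = True IFF False = False
c XOR (c IFF b) = True XOR False = True
b NAND c = False NAND True = True
c IFF (b NAND c) = True IFF True = True
(c IFF (b NAND c)) XOR c = True XOR True = False
((c IFF (b NAND c)) XOR c) NAND b = False NAND False = True
(c XOR (c IFF b)) NAND (((c IFF (b NAND c)) XOR c) NAND b) = True NAND True = False
(NOT (c IFF b) NAND (b IFF c)) XOR ((c XOR (c IFF b)) NAND (((c IFF (b NAND c)) XOR c) NAND b)) = True XOR False = True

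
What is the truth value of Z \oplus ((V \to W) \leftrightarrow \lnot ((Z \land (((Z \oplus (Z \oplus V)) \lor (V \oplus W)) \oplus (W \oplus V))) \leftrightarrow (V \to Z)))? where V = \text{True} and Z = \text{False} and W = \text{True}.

V \to W = \text{True} \to \text{True} = \text{True}
Z \oplus V = \text{False} \oplus \text{True} = \text{True}
Z \oplus (Z \oplus V) = \text{False} \oplus \text{True} = \text{True}
V \oplus W = \text{True} \oplus \text{True} = \text{False}
(Z \oplus (Z \oplus V)) \lor (V \oplus W) = \text{True} \lor \text{False} = \text{True}
W \oplus V = \text{True} \oplus \text{True} = \text{False}
((Z \oplus (Z \oplus V)) \lor (V \oplus W)) \oplus (W \oplus V) = \text{True} \oplus \text{False} = \text{True}
Z \land (((Z \oplus (Z \oplus V)) \lor (V \oplus W)) \oplus (W \oplus V)) = \text{False} \land \text{True} = \text{False}
V \to Z = \text{True} \to \text{False} = \text{False}
(Z \land (((Z \oplus (Z \oplus V)) \lor (V \oplus W)) \oplus (W \oplus V))) \leftrightarrow (V \to Z) = \text{False} \leftrightarrow \text{False} = \text{True}
\lnot ((Z \land (((Z \oplus (Z \oplus V)) \lor (V \oplus W)) \oplus (W \oplus V))) \leftrightarrow (V \to Z)) = \lnot \text{True} = \text{False}
(V \to W) \leftrightarrow \lnot ((Z \land (((Z \oplus (Z \oplus V)) \lor (V \oplus W)) \oplus (W \oplus V))) \leftrightarrow (V \to Z)) = \text{True} \leftrightarrow \text{False} = \text{False}
Z \oplus ((V \to W) \leftrightarrow \lnot ((Z \land (((Z \oplus (Z \oplus V)) \lor (V \oplus W)) \oplus (W \oplus V))) \leftrightarrow (V \to Z))) = \text{False} \oplus \text{False} = \text{False}

\text{False}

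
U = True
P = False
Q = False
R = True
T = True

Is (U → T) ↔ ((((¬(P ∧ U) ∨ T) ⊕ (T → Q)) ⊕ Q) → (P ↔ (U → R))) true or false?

U → T = True → True = True
P ∧ U = False ∧ True = False
¬(P ∧ U) = ¬False = True
¬(P ∧ U) ∨ T = True ∨ True = True
T → Q = True → False = False
(¬(P ∧ U) ∨ T) ⊕ (T → Q) = True ⊕ False = True
((¬(P ∧ U) ∨ T) ⊕ (T → Q)) ⊕ Q = True ⊕ False = True
U → R = True → True = True
P ↔ (U → R) = False ↔ True = False
(((¬(P ∧ U) ∨ T) ⊕ (T → Q)) ⊕ Q) → (P ↔ (U → R)) = True → False = False
(U → T) ↔ ((((¬(P ∧ U) ∨ T) ⊕ (T → Q)) ⊕ Q) → (P ↔ (U → R))) = True ↔ False = False

False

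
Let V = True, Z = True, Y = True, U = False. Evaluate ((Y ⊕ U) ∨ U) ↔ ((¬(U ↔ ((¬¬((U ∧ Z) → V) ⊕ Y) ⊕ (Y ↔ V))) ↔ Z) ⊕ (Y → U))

True

Y ⊕ U = True ⊕ False = True
(Y ⊕ U) ∨ U = True ∨ False = True
U ∧ Z = False ∧ True = False
(U ∧ Z) → V = False → True = True
¬((U ∧ Z) → V) = ¬True = False
¬¬((U ∧ Z) → V) = ¬False = True
¬¬((U ∧ Z) → V) ⊕ Y = True ⊕ True = False
Y ↔ V = True ↔ True = True
(¬¬((U ∧ Z) → V) ⊕ Y) ⊕ (Y ↔ V) = False ⊕ True = True
U ↔ ((¬¬((U ∧ Z) → V) ⊕ Y) ⊕ (Y ↔ V)) = False ↔ True = False
¬(U ↔ ((¬¬((U ∧ Z) → V) ⊕ Y) ⊕ (Y ↔ V))) = ¬False = True
¬(U ↔ ((¬¬((U ∧ Z) → V) ⊕ Y) ⊕ (Y ↔ V))) ↔ Z = True ↔ True = True
Y → U = True → False = False
(¬(U ↔ ((¬¬((U ∧ Z) → V) ⊕ Y) ⊕ (Y ↔ V))) ↔ Z) ⊕ (Y → U) = True ⊕ False = True
((Y ⊕ U) ∨ U) ↔ ((¬(U ↔ ((¬¬((U ∧ Z) → V) ⊕ Y) ⊕ (Y ↔ V))) ↔ Z) ⊕ (Y → U)) = True ↔ True = True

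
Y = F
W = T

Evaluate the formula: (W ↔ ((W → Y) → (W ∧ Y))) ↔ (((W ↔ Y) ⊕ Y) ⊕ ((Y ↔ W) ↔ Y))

T

Substituting Y=F, W=T:
W → Y = T → F = F
W ∧ Y = T ∧ F = F
(W → Y) → (W ∧ Y) = F → F = T
W ↔ ((W → Y) → (W ∧ Y)) = T ↔ T = T
W ↔ Y = T ↔ F = F
(W ↔ Y) ⊕ Y = F ⊕ F = F
Y ↔ W = F ↔ T = F
(Y ↔ W) ↔ Y = F ↔ F = T
((W ↔ Y) ⊕ Y) ⊕ ((Y ↔ W) ↔ Y) = F ⊕ T = T
(W ↔ ((W → Y) → (W ∧ Y))) ↔ (((W ↔ Y) ⊕ Y) ⊕ ((Y ↔ W) ↔ Y)) = T ↔ T = T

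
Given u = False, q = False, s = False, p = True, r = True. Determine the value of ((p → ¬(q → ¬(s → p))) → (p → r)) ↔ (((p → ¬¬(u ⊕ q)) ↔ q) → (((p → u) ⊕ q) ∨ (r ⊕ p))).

s → p = False → True = True
¬(s → p) = ¬True = False
q → ¬(s → p) = False → False = True
¬(q → ¬(s → p)) = ¬True = False
p → ¬(q → ¬(s → p)) = True → False = False
p → r = True → True = True
(p → ¬(q → ¬(s → p))) → (p → r) = False → True = True
u ⊕ q = False ⊕ False = False
¬(u ⊕ q) = ¬False = True
¬¬(u ⊕ q) = ¬True = False
p → ¬¬(u ⊕ q) = True → False = False
(p → ¬¬(u ⊕ q)) ↔ q = False ↔ False = True
p → u = True → False = False
(p → u) ⊕ q = False ⊕ False = False
r ⊕ p = True ⊕ True = False
((p → u) ⊕ q) ∨ (r ⊕ p) = False ∨ False = False
((p → ¬¬(u ⊕ q)) ↔ q) → (((p → u) ⊕ q) ∨ (r ⊕ p)) = True → False = False
((p → ¬(q → ¬(s → p))) → (p → r)) ↔ (((p → ¬¬(u ⊕ q)) ↔ q) → (((p → u) ⊕ q) ∨ (r ⊕ p))) = True ↔ False = False

False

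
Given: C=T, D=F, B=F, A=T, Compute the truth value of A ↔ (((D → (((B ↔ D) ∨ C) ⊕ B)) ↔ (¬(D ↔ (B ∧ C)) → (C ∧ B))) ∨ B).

T

B ↔ D = F ↔ F = T
(B ↔ D) ∨ C = T ∨ T = T
((B ↔ D) ∨ C) ⊕ B = T ⊕ F = T
D → (((B ↔ D) ∨ C) ⊕ B) = F → T = T
B ∧ C = F ∧ T = F
D ↔ (B ∧ C) = F ↔ F = T
¬(D ↔ (B ∧ C)) = ¬T = F
C ∧ B = T ∧ F = F
¬(D ↔ (B ∧ C)) → (C ∧ B) = F → F = T
(D → (((B ↔ D) ∨ C) ⊕ B)) ↔ (¬(D ↔ (B ∧ C)) → (C ∧ B)) = T ↔ T = T
((D → (((B ↔ D) ∨ C) ⊕ B)) ↔ (¬(D ↔ (B ∧ C)) → (C ∧ B))) ∨ B = T ∨ F = T
A ↔ (((D → (((B ↔ D) ∨ C) ⊕ B)) ↔ (¬(D ↔ (B ∧ C)) → (C ∧ B))) ∨ B) = T ↔ T = T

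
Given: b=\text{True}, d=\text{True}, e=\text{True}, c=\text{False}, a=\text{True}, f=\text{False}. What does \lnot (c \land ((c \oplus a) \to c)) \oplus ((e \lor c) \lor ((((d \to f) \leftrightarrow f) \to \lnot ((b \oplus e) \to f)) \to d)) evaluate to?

c \oplus a = \text{False} \oplus \text{True} = \text{True}
(c \oplus a) \to c = \text{True} \to \text{False} = \text{False}
c \land ((c \oplus a) \to c) = \text{False} \land \text{False} = \text{False}
\lnot (c \land ((c \oplus a) \to c)) = \lnot \text{False} = \text{True}
e \lor c = \text{True} \lor \text{False} = \text{True}
d \to f = \text{True} \to \text{False} = \text{False}
(d \to f) \leftrightarrow f = \text{False} \leftrightarrow \text{False} = \text{True}
b \oplus e = \text{True} \oplus \text{True} = \text{False}
(b \oplus e) \to f = \text{False} \to \text{False} = \text{True}
\lnot ((b \oplus e) \to f) = \lnot \text{True} = \text{False}
((d \to f) \leftrightarrow f) \to \lnot ((b \oplus e) \to f) = \text{True} \to \text{False} = \text{False}
(((d \to f) \leftrightarrow f) \to \lnot ((b \oplus e) \to f)) \to d = \text{False} \to \text{True} = \text{True}
(e \lor c) \lor ((((d \to f) \leftrightarrow f) \to \lnot ((b \oplus e) \to f)) \to d) = \text{True} \lor \text{True} = \text{True}
\lnot (c \land ((c \oplus a) \to c)) \oplus ((e \lor c) \lor ((((d \to f) \leftrightarrow f) \to \lnot ((b \oplus e) \to f)) \to d)) = \text{True} \oplus \text{True} = \text{False}

\text{False}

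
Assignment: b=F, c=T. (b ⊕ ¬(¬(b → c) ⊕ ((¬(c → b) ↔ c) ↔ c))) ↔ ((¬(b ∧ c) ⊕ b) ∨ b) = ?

F

b → c = F → T = T
¬(b → c) = ¬T = F
c → b = T → F = F
¬(c → b) = ¬F = T
¬(c → b) ↔ c = T ↔ T = T
(¬(c → b) ↔ c) ↔ c = T ↔ T = T
¬(b → c) ⊕ ((¬(c → b) ↔ c) ↔ c) = F ⊕ T = T
¬(¬(b → c) ⊕ ((¬(c → b) ↔ c) ↔ c)) = ¬T = F
b ⊕ ¬(¬(b → c) ⊕ ((¬(c → b) ↔ c) ↔ c)) = F ⊕ F = F
b ∧ c = F ∧ T = F
¬(b ∧ c) = ¬F = T
¬(b ∧ c) ⊕ b = T ⊕ F = T
(¬(b ∧ c) ⊕ b) ∨ b = T ∨ F = T
(b ⊕ ¬(¬(b → c) ⊕ ((¬(c → b) ↔ c) ↔ c))) ↔ ((¬(b ∧ c) ⊕ b) ∨ b) = F ↔ T = F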